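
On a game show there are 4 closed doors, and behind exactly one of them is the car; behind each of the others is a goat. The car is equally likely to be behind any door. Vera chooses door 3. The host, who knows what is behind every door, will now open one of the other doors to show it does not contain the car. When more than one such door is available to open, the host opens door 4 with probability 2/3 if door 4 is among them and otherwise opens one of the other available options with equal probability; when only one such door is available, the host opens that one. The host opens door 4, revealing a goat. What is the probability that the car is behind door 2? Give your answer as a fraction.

Consider each possible location of the car in turn.
If it is behind any of doors 1, 2, and 3 (prior 1/4 each): door 4 is available, opened with probability 2/3; weight (1/4)·(2/3) = 1/6 each.
If it is behind door 4 (prior 1/4): the host opened door 4, so this case is ruled out; weight (1/4)·0 = 0.
The weights sum to 1/2.
So P(the car behind door 2 | the host opened door 4) = (1/6) / (1/2) = 1/3.

1/3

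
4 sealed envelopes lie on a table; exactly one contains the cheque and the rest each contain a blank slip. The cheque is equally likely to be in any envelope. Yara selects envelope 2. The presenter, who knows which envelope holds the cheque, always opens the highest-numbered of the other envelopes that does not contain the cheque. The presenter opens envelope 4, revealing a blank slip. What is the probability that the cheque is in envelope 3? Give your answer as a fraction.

Consider each possible location of the cheque in turn.
If it is in any of envelopes 1, 2, and 3 (prior 1/4 each): envelope 4 is the highest-numbered option available, probability 1; weight (1/4)·1 = 1/4 each.
If it is in envelope 4 (prior 1/4): the presenter opened envelope 4, so this case is ruled out; weight (1/4)·0 = 0.
The weights sum to 3/4.
So P(the cheque in envelope 3 | the presenter opened envelope 4) = (1/4) / (3/4) = 1/3.

1/3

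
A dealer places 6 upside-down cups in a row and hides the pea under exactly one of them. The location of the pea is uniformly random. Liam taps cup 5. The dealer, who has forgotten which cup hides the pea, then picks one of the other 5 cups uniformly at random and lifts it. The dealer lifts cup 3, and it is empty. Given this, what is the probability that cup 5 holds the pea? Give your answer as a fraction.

1/5

Apply Bayes' rule, conditioning on where the pea actually is.
If it is under any of cups 1, 2, 4, 5, and 6 (prior 1/6 each): the dealer picks cup 3 with probability 1/5 regardless, and it is not the prize; weight (1/6)·(1/5) = 1/30 each.
If it is under cup 3 (prior 1/6): the dealer opened cup 3, so this case is ruled out; weight (1/6)·0 = 0.
The weights sum to 1/6.
So P(the pea under cup 5 | the dealer opened cup 3) = (1/30) / (1/6) = 1/5.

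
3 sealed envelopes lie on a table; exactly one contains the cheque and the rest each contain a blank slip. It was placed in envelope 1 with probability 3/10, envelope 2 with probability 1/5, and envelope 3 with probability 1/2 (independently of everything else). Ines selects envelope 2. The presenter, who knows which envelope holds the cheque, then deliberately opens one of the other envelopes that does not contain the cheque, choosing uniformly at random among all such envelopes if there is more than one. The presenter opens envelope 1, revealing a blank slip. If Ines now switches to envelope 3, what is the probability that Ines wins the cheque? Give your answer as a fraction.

5/6

Consider each possible location of the cheque in turn.
If it is in envelope 1 (prior 3/10): the presenter opened envelope 1, so this case is ruled out; weight (3/10)·0 = 0.
If it is in envelope 2 (prior 1/5): the presenter has 2 equally likely choices, so probability 1/2; weight (1/5)·(1/2) = 1/10.
If it is in envelope 3 (prior 1/2): the presenter has no choice, probability 1; weight (1/2)·1 = 1/2.
The weights sum to 3/5.
So P(the cheque in envelope 3 | the presenter opened envelope 1) = (1/2) / (3/5) = 5/6.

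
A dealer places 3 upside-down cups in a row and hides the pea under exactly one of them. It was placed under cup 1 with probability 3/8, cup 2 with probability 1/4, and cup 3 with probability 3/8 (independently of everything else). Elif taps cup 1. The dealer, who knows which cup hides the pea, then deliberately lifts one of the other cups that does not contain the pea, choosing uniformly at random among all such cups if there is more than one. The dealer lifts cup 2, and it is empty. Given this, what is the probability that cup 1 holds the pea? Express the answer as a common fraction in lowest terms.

1/3

Apply Bayes' rule, conditioning on where the pea actually is.
If it is under cup 1 (prior 3/8): the dealer has 2 equally likely choices, so probability 1/2; weight (3/8)·(1/2) = 3/16.
If it is under cup 2 (prior 1/4): the dealer opened cup 2, so this case is ruled out; weight (1/4)·0 = 0.
If it is under cup 3 (prior 3/8): the dealer has no choice, probability 1; weight (3/8)·1 = 3/8.
The weights sum to 9/16.
So P(the pea under cup 1 | the dealer opened cup 2) = (3/16) / (9/16) = 1/3.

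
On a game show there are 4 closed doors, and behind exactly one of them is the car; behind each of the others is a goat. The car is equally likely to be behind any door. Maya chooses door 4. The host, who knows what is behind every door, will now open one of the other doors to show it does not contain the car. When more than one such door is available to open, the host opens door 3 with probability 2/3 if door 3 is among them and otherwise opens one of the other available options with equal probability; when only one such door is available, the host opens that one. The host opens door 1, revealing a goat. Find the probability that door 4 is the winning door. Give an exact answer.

Consider each possible location of the car in turn.
If it is behind door 1 (prior 1/4): the host opened door 1, so this case is ruled out; weight (1/4)·0 = 0.
If it is behind door 2 (prior 1/4): door 3 is available but not opened, probability 1/3; weight (1/4)·(1/3) = 1/12.
If it is behind door 3 (prior 1/4): door 3 holds the prize so is unavailable; the host chooses uniformly among the 2 others, probability 1/2; weight (1/4)·(1/2) = 1/8.
If it is behind door 4 (prior 1/4): door 3 is available but not opened; door 1 gets probability (1 − 2/3)/2 = 1/6; weight (1/4)·(1/6) = 1/24.
The weights sum to 1/4.
So P(the car behind door 4 | the host opened door 1) = (1/24) / (1/4) = 1/6.

1/6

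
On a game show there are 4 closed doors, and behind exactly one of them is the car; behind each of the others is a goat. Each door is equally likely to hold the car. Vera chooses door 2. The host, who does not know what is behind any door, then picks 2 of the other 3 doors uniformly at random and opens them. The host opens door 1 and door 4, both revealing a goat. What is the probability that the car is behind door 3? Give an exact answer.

1/2

Consider each possible location of the car in turn.
If it is behind either of doors 1 and 4 (prior 1/4 each): that door was opened and seen not to hold the prize — ruled out; weight (1/4)·0 = 0 each.
If it is behind either of doors 2 and 3 (prior 1/4 each): the host picks exactly this set with probability 1/3 regardless, and none is the prize; weight (1/4)·(1/3) = 1/12 each.
The weights sum to 1/6.
So P(the car behind door 3 | the host opened door 1 and door 4) = (1/12) / (1/6) = 1/2.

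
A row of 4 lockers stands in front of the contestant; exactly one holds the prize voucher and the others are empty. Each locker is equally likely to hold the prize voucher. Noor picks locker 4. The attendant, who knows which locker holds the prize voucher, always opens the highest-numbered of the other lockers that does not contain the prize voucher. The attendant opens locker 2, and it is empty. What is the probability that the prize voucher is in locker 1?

Consider each possible location of the prize voucher in turn.
If it is in either of lockers 1 and 4 (prior 1/4 each): the attendant would have opened locker 3 instead, probability 0; weight (1/4)·0 = 0 each.
If it is in locker 2 (prior 1/4): the attendant opened locker 2, so this case is ruled out; weight (1/4)·0 = 0.
If it is in locker 3 (prior 1/4): locker 2 is the highest-numbered option available, probability 1; weight (1/4)·1 = 1/4.
The weights sum to 1/4.
So P(the prize voucher in locker 1 | the attendant opened locker 2) = 0 / (1/4) = 0.

0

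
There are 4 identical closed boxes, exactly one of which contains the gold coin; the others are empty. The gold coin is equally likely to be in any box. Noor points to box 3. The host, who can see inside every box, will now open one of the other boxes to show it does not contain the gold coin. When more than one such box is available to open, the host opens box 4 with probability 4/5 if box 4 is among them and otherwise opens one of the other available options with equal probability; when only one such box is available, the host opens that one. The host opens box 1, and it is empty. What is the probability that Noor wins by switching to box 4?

Apply Bayes' rule, conditioning on where the gold coin actually is.
If it is in box 1 (prior 1/4): the host opened box 1, so this case is ruled out; weight (1/4)·0 = 0.
If it is in box 2 (prior 1/4): box 4 is available but not opened, probability 1/5; weight (1/4)·(1/5) = 1/20.
If it is in box 3 (prior 1/4): box 4 is available but not opened; box 1 gets probability (1 − 4/5)/2 = 1/10; weight (1/4)·(1/10) = 1/40.
If it is in box 4 (prior 1/4): box 4 holds the prize so is unavailable; the host chooses uniformly among the 2 others, probability 1/2; weight (1/4)·(1/2) = 1/8.
The weights sum to 1/5.
So P(the gold coin in box 4 | the host opened box 1) = (1/8) / (1/5) = 5/8.

5/8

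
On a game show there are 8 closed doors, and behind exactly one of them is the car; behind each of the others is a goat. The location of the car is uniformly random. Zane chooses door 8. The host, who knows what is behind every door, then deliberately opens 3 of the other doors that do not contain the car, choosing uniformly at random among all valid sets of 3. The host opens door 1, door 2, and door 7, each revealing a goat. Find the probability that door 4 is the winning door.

7/32

Condition on the true location of the car.
If it is behind any of doors 1, 2, and 7 (prior 1/8 each): that door was opened and seen not to hold the prize — ruled out; weight (1/8)·0 = 0 each.
If it is behind any of doors 3, 4, 5, and 6 (prior 1/8 each): the host has 20 equally likely choices, so probability 1/20; weight (1/8)·(1/20) = 1/160 each.
If it is behind door 8 (prior 1/8): the host has 35 equally likely choices, so probability 1/35; weight (1/8)·(1/35) = 1/280.
The weights sum to 1/35.
So P(the car behind door 4 | the host opened door 1, door 2, and door 7) = (1/160) / (1/35) = 7/32.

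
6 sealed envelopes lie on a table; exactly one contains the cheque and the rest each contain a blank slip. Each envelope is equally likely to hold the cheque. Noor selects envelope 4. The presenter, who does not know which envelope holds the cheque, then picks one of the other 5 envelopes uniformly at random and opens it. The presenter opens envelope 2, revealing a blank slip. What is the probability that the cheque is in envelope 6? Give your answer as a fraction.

Apply Bayes' rule, conditioning on where the cheque actually is.
If it is in any of envelopes 1, 3, 4, 5, and 6 (prior 1/6 each): the presenter picks envelope 2 with probability 1/5 regardless, and it is not the prize; weight (1/6)·(1/5) = 1/30 each.
If it is in envelope 2 (prior 1/6): the presenter opened envelope 2, so this case is ruled out; weight (1/6)·0 = 0.
The weights sum to 1/6.
So P(the cheque in envelope 6 | the presenter opened envelope 2) = (1/30) / (1/6) = 1/5.

1/5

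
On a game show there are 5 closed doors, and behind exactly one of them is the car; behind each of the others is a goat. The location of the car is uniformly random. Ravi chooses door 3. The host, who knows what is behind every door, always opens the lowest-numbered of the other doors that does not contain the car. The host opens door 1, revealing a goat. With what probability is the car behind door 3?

Consider each possible location of the car in turn.
If it is behind door 1 (prior 1/5): the host opened door 1, so this case is ruled out; weight (1/5)·0 = 0.
If it is behind any of doors 2, 3, 4, and 5 (prior 1/5 each): door 1 is the lowest-numbered option available, probability 1; weight (1/5)·1 = 1/5 each.
The weights sum to 4/5.
So P(the car behind door 3 | the host opened door 1) = (1/5) / (4/5) = 1/4.

1/4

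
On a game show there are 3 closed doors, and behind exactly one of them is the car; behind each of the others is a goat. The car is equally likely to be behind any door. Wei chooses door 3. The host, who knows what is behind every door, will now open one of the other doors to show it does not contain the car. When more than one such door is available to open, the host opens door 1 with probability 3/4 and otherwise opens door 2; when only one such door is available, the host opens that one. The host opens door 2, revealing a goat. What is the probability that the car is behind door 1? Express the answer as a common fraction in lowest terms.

4/5

Condition on the true location of the car.
If it is behind door 1 (prior 1/3): only door 2 is available, probability 1; weight (1/3)·1 = 1/3.
If it is behind door 2 (prior 1/3): the host opened door 2, so this case is ruled out; weight (1/3)·0 = 0.
If it is behind door 3 (prior 1/3): door 1 is available but not opened, probability 1/4; weight (1/3)·(1/4) = 1/12.
The weights sum to 5/12.
So P(the car behind door 1 | the host opened door 2) = (1/3) / (5/12) = 4/5.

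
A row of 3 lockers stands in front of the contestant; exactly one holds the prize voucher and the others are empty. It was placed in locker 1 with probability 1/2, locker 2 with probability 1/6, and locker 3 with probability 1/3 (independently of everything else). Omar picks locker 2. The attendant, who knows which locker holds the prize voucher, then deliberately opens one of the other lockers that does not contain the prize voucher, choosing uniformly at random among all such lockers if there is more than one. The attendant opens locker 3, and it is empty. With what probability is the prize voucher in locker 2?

Consider each possible location of the prize voucher in turn.
If it is in locker 1 (prior 1/2): the attendant has no choice, probability 1; weight (1/2)·1 = 1/2.
If it is in locker 2 (prior 1/6): the attendant has 2 equally likely choices, so probability 1/2; weight (1/6)·(1/2) = 1/12.
If it is in locker 3 (prior 1/3): the attendant opened locker 3, so this case is ruled out; weight (1/3)·0 = 0.
The weights sum to 7/12.
So P(the prize voucher in locker 2 | the attendant opened locker 3) = (1/12) / (7/12) = 1/7.

1/7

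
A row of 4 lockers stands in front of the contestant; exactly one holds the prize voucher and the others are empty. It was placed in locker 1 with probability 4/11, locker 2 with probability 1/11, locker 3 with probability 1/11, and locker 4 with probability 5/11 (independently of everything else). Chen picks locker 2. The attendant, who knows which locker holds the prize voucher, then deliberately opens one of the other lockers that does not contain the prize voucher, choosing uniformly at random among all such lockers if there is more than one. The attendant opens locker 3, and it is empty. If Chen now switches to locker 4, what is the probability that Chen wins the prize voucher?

Apply Bayes' rule, conditioning on where the prize voucher actually is.
If it is in locker 1 (prior 4/11): the attendant has 2 equally likely choices, so probability 1/2; weight (4/11)·(1/2) = 2/11.
If it is in locker 2 (prior 1/11): the attendant has 3 equally likely choices, so probability 1/3; weight (1/11)·(1/3) = 1/33.
If it is in locker 3 (prior 1/11): the attendant opened locker 3, so this case is ruled out; weight (1/11)·0 = 0.
If it is in locker 4 (prior 5/11): the attendant has 2 equally likely choices, so probability 1/2; weight (5/11)·(1/2) = 5/22.
The weights sum to 29/66.
So P(the prize voucher in locker 4 | the attendant opened locker 3) = (5/22) / (29/66) = 15/29.

15/29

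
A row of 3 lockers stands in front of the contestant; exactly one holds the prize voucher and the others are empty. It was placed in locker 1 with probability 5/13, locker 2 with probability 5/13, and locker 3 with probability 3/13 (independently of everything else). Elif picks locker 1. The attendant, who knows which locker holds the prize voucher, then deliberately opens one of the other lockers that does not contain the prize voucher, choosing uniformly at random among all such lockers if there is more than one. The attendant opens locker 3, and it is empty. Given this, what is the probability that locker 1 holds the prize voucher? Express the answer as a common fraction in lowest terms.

1/3

Consider each possible location of the prize voucher in turn.
If it is in locker 1 (prior 5/13): the attendant has 2 equally likely choices, so probability 1/2; weight (5/13)·(1/2) = 5/26.
If it is in locker 2 (prior 5/13): the attendant has no choice, probability 1; weight (5/13)·1 = 5/13.
If it is in locker 3 (prior 3/13): the attendant opened locker 3, so this case is ruled out; weight (3/13)·0 = 0.
The weights sum to 15/26.
So P(the prize voucher in locker 1 | the attendant opened locker 3) = (5/26) / (15/26) = 1/3.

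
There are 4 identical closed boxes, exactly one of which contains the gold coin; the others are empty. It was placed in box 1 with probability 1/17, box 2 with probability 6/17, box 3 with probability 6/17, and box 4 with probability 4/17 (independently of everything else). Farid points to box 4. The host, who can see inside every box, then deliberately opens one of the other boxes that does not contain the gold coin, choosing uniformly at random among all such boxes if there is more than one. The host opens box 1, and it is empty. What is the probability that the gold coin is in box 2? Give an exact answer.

9/22

Apply Bayes' rule, conditioning on where the gold coin actually is.
If it is in box 1 (prior 1/17): the host opened box 1, so this case is ruled out; weight (1/17)·0 = 0.
If it is in either of boxes 2 and 3 (prior 6/17 each): the host has 2 equally likely choices, so probability 1/2; weight (6/17)·(1/2) = 3/17 each.
If it is in box 4 (prior 4/17): the host has 3 equally likely choices, so probability 1/3; weight (4/17)·(1/3) = 4/51.
The weights sum to 22/51.
So P(the gold coin in box 2 | the host opened box 1) = (3/17) / (22/51) = 9/22.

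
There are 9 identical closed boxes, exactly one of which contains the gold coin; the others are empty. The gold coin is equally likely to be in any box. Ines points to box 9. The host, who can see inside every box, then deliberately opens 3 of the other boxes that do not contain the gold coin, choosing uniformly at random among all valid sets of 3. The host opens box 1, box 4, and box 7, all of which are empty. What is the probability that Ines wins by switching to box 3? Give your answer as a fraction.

8/45

Condition on the true location of the gold coin.
If it is in any of boxes 1, 4, and 7 (prior 1/9 each): that box was opened and seen not to hold the prize — ruled out; weight (1/9)·0 = 0 each.
If it is in any of boxes 2, 3, 5, 6, and 8 (prior 1/9 each): the host has 35 equally likely choices, so probability 1/35; weight (1/9)·(1/35) = 1/315 each.
If it is in box 9 (prior 1/9): the host has 56 equally likely choices, so probability 1/56; weight (1/9)·(1/56) = 1/504.
The weights sum to 1/56.
So P(the gold coin in box 3 | the host opened box 1, box 4, and box 7) = (1/315) / (1/56) = 8/45.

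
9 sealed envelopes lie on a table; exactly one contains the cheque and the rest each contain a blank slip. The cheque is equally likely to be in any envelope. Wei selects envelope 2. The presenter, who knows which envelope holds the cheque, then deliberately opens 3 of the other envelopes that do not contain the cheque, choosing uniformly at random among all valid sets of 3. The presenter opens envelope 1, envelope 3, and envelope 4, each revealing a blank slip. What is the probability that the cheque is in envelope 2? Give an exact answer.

1/9

Condition on the true location of the cheque.
If it is in any of envelopes 1, 3, and 4 (prior 1/9 each): that envelope was opened and seen not to hold the prize — ruled out; weight (1/9)·0 = 0 each.
If it is in envelope 2 (prior 1/9): the presenter has 56 equally likely choices, so probability 1/56; weight (1/9)·(1/56) = 1/504.
If it is in any of envelopes 5, 6, 7, 8, and 9 (prior 1/9 each): the presenter has 35 equally likely choices, so probability 1/35; weight (1/9)·(1/35) = 1/315 each.
The weights sum to 1/56.
So P(the cheque in envelope 2 | the presenter opened envelope 1, envelope 3, and envelope 4) = (1/504) / (1/56) = 1/9.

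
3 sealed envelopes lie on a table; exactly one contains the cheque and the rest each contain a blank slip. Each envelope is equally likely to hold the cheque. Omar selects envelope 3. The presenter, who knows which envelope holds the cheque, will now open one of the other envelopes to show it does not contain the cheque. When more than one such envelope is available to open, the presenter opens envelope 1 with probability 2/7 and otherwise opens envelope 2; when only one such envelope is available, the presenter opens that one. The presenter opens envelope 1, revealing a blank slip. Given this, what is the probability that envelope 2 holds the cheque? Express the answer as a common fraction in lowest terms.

Apply Bayes' rule, conditioning on where the cheque actually is.
If it is in envelope 1 (prior 1/3): the presenter opened envelope 1, so this case is ruled out; weight (1/3)·0 = 0.
If it is in envelope 2 (prior 1/3): only envelope 1 is available, probability 1; weight (1/3)·1 = 1/3.
If it is in envelope 3 (prior 1/3): envelope 1 is available, opened with probability 2/7; weight (1/3)·(2/7) = 2/21.
The weights sum to 3/7.
So P(the cheque in envelope 2 | the presenter opened envelope 1) = (1/3) / (3/7) = 7/9.

7/9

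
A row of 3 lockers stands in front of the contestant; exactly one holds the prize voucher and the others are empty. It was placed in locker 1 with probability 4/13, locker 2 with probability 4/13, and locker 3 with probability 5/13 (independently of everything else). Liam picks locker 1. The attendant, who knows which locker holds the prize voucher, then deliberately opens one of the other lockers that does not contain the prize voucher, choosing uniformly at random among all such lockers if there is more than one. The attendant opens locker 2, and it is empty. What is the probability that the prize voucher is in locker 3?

5/7

Condition on the true location of the prize voucher.
If it is in locker 1 (prior 4/13): the attendant has 2 equally likely choices, so probability 1/2; weight (4/13)·(1/2) = 2/13.
If it is in locker 2 (prior 4/13): the attendant opened locker 2, so this case is ruled out; weight (4/13)·0 = 0.
If it is in locker 3 (prior 5/13): the attendant has no choice, probability 1; weight (5/13)·1 = 5/13.
The weights sum to 7/13.
So P(the prize voucher in locker 3 | the attendant opened locker 2) = (5/13) / (7/13) = 5/7.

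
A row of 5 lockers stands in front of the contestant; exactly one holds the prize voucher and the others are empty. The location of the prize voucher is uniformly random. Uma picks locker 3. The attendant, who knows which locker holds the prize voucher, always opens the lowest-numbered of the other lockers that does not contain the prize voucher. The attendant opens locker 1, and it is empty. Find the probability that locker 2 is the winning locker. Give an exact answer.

1/4

Apply Bayes' rule, conditioning on where the prize voucher actually is.
If it is in locker 1 (prior 1/5): the attendant opened locker 1, so this case is ruled out; weight (1/5)·0 = 0.
If it is in any of lockers 2, 3, 4, and 5 (prior 1/5 each): locker 1 is the lowest-numbered option available, probability 1; weight (1/5)·1 = 1/5 each.
The weights sum to 4/5.
So P(the prize voucher in locker 2 | the attendant opened locker 1) = (1/5) / (4/5) = 1/4.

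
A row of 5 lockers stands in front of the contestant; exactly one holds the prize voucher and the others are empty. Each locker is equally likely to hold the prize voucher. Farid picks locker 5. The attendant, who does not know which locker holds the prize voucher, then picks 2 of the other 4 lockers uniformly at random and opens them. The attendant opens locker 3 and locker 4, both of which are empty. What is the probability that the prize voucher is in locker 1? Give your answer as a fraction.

1/3

Condition on the true location of the prize voucher.
If it is in any of lockers 1, 2, and 5 (prior 1/5 each): the attendant picks exactly this set with probability 1/6 regardless, and none is the prize; weight (1/5)·(1/6) = 1/30 each.
If it is in either of lockers 3 and 4 (prior 1/5 each): that locker was opened and seen not to hold the prize — ruled out; weight (1/5)·0 = 0 each.
The weights sum to 1/10.
So P(the prize voucher in locker 1 | the attendant opened locker 3 and locker 4) = (1/30) / (1/10) = 1/3.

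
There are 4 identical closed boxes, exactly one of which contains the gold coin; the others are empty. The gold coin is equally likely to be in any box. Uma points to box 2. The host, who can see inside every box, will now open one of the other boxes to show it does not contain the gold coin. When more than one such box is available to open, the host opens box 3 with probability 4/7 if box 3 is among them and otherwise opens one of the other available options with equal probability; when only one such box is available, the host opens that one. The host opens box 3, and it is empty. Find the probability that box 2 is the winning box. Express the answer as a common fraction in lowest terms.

Consider each possible location of the gold coin in turn.
If it is in any of boxes 1, 2, and 4 (prior 1/4 each): box 3 is available, opened with probability 4/7; weight (1/4)·(4/7) = 1/7 each.
If it is in box 3 (prior 1/4): the host opened box 3, so this case is ruled out; weight (1/4)·0 = 0.
The weights sum to 3/7.
So P(the gold coin in box 2 | the host opened box 3) = (1/7) / (3/7) = 1/3.

1/3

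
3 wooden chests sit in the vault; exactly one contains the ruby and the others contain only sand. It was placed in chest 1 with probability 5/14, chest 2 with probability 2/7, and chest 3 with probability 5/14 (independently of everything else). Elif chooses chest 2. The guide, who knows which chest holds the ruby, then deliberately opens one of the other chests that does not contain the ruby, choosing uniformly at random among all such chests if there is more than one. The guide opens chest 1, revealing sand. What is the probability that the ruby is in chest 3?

Condition on the true location of the ruby.
If it is in chest 1 (prior 5/14): the guide opened chest 1, so this case is ruled out; weight (5/14)·0 = 0.
If it is in chest 2 (prior 2/7): the guide has 2 equally likely choices, so probability 1/2; weight (2/7)·(1/2) = 1/7.
If it is in chest 3 (prior 5/14): the guide has no choice, probability 1; weight (5/14)·1 = 5/14.
The weights sum to 1/2.
So P(the ruby in chest 3 | the guide opened chest 1) = (5/14) / (1/2) = 5/7.

5/7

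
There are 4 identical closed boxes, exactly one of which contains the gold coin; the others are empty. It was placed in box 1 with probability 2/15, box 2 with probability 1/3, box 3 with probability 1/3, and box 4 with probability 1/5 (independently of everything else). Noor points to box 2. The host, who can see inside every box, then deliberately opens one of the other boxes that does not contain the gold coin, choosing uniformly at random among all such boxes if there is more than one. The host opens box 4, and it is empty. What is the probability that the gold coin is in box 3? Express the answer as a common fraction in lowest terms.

Apply Bayes' rule, conditioning on where the gold coin actually is.
If it is in box 1 (prior 2/15): the host has 2 equally likely choices, so probability 1/2; weight (2/15)·(1/2) = 1/15.
If it is in box 2 (prior 1/3): the host has 3 equally likely choices, so probability 1/3; weight (1/3)·(1/3) = 1/9.
If it is in box 3 (prior 1/3): the host has 2 equally likely choices, so probability 1/2; weight (1/3)·(1/2) = 1/6.
If it is in box 4 (prior 1/5): the host opened box 4, so this case is ruled out; weight (1/5)·0 = 0.
The weights sum to 31/90.
So P(the gold coin in box 3 | the host opened box 4) = (1/6) / (31/90) = 15/31.

15/31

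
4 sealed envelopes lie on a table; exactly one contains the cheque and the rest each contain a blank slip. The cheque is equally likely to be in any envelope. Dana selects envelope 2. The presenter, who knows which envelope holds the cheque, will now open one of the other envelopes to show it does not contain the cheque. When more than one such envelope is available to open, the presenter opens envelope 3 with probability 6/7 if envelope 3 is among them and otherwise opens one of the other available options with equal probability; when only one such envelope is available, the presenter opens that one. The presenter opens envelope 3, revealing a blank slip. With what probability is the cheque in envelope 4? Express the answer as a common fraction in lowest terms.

Apply Bayes' rule, conditioning on where the cheque actually is.
If it is in any of envelopes 1, 2, and 4 (prior 1/4 each): envelope 3 is available, opened with probability 6/7; weight (1/4)·(6/7) = 3/14 each.
If it is in envelope 3 (prior 1/4): the presenter opened envelope 3, so this case is ruled out; weight (1/4)·0 = 0.
The weights sum to 9/14.
So P(the cheque in envelope 4 | the presenter opened envelope 3) = (3/14) / (9/14) = 1/3.

1/3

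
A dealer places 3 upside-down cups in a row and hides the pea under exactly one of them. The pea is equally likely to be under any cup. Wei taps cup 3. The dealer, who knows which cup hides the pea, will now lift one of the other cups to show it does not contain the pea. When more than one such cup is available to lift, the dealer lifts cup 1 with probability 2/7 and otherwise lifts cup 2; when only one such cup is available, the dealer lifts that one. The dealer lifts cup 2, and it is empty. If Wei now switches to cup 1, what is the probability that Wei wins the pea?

Consider each possible location of the pea in turn.
If it is under cup 1 (prior 1/3): only cup 2 is available, probability 1; weight (1/3)·1 = 1/3.
If it is under cup 2 (prior 1/3): the dealer opened cup 2, so this case is ruled out; weight (1/3)·0 = 0.
If it is under cup 3 (prior 1/3): cup 1 is available but not opened, probability 5/7; weight (1/3)·(5/7) = 5/21.
The weights sum to 4/7.
So P(the pea under cup 1 | the dealer opened cup 2) = (1/3) / (4/7) = 7/12.

7/12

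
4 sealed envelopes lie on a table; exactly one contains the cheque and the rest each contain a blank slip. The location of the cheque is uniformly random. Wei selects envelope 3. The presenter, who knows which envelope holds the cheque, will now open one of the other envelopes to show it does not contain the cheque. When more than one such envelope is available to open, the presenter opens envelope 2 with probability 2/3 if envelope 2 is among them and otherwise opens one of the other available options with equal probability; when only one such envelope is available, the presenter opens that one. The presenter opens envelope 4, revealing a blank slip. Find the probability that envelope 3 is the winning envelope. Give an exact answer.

1/6

Condition on the true location of the cheque.
If it is in envelope 1 (prior 1/4): envelope 2 is available but not opened, probability 1/3; weight (1/4)·(1/3) = 1/12.
If it is in envelope 2 (prior 1/4): envelope 2 holds the prize so is unavailable; the presenter chooses uniformly among the 2 others, probability 1/2; weight (1/4)·(1/2) = 1/8.
If it is in envelope 3 (prior 1/4): envelope 2 is available but not opened; envelope 4 gets probability (1 − 2/3)/2 = 1/6; weight (1/4)·(1/6) = 1/24.
If it is in envelope 4 (prior 1/4): the presenter opened envelope 4, so this case is ruled out; weight (1/4)·0 = 0.
The weights sum to 1/4.
So P(the cheque in envelope 3 | the presenter opened envelope 4) = (1/24) / (1/4) = 1/6.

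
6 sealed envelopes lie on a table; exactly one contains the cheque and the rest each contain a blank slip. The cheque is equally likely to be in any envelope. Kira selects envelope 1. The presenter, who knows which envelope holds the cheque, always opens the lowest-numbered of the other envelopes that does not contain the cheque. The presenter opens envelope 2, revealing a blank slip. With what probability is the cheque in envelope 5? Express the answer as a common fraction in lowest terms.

Condition on the true location of the cheque.
If it is in any of envelopes 1, 3, 4, 5, and 6 (prior 1/6 each): envelope 2 is the lowest-numbered option available, probability 1; weight (1/6)·1 = 1/6 each.
If it is in envelope 2 (prior 1/6): the presenter opened envelope 2, so this case is ruled out; weight (1/6)·0 = 0.
The weights sum to 5/6.
So P(the cheque in envelope 5 | the presenter opened envelope 2) = (1/6) / (5/6) = 1/5.

1/5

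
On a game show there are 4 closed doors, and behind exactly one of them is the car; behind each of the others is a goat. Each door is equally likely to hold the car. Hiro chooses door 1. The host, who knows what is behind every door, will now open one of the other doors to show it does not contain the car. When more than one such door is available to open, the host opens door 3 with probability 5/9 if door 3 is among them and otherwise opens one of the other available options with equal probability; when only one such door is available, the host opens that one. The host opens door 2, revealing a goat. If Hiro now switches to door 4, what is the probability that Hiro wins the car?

8/21

Condition on the true location of the car.
If it is behind door 1 (prior 1/4): door 3 is available but not opened; door 2 gets probability (1 − 5/9)/2 = 2/9; weight (1/4)·(2/9) = 1/18.
If it is behind door 2 (prior 1/4): the host opened door 2, so this case is ruled out; weight (1/4)·0 = 0.
If it is behind door 3 (prior 1/4): door 3 holds the prize so is unavailable; the host chooses uniformly among the 2 others, probability 1/2; weight (1/4)·(1/2) = 1/8.
If it is behind door 4 (prior 1/4): door 3 is available but not opened, probability 4/9; weight (1/4)·(4/9) = 1/9.
The weights sum to 7/24.
So P(the car behind door 4 | the host opened door 2) = (1/9) / (7/24) = 8/21.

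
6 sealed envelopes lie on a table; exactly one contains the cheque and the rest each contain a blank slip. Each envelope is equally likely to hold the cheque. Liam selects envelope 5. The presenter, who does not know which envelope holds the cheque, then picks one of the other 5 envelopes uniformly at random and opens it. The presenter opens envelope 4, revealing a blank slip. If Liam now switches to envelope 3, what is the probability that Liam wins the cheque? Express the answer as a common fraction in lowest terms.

1/5

Apply Bayes' rule, conditioning on where the cheque actually is.
If it is in any of envelopes 1, 2, 3, 5, and 6 (prior 1/6 each): the presenter picks envelope 4 with probability 1/5 regardless, and it is not the prize; weight (1/6)·(1/5) = 1/30 each.
If it is in envelope 4 (prior 1/6): the presenter opened envelope 4, so this case is ruled out; weight (1/6)·0 = 0.
The weights sum to 1/6.
So P(the cheque in envelope 3 | the presenter opened envelope 4) = (1/30) / (1/6) = 1/5.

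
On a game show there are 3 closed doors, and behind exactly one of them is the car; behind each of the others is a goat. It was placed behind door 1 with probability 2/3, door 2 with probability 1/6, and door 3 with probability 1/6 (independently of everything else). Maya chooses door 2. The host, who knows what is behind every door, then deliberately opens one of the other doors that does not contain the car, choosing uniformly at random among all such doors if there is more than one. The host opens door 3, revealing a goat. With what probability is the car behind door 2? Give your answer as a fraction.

Condition on the true location of the car.
If it is behind door 1 (prior 2/3): the host has no choice, probability 1; weight (2/3)·1 = 2/3.
If it is behind door 2 (prior 1/6): the host has 2 equally likely choices, so probability 1/2; weight (1/6)·(1/2) = 1/12.
If it is behind door 3 (prior 1/6): the host opened door 3, so this case is ruled out; weight (1/6)·0 = 0.
The weights sum to 3/4.
So P(the car behind door 2 | the host opened door 3) = (1/12) / (3/4) = 1/9.

1/9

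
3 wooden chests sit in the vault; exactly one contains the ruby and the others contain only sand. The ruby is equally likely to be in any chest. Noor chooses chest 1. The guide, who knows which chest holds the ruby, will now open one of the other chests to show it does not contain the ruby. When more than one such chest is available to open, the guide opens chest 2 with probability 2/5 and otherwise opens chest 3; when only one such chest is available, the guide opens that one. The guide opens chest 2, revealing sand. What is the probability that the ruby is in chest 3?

5/7

Consider each possible location of the ruby in turn.
If it is in chest 1 (prior 1/3): chest 2 is available, opened with probability 2/5; weight (1/3)·(2/5) = 2/15.
If it is in chest 2 (prior 1/3): the guide opened chest 2, so this case is ruled out; weight (1/3)·0 = 0.
If it is in chest 3 (prior 1/3): only chest 2 is available, probability 1; weight (1/3)·1 = 1/3.
The weights sum to 7/15.
So P(the ruby in chest 3 | the guide opened chest 2) = (1/3) / (7/15) = 5/7.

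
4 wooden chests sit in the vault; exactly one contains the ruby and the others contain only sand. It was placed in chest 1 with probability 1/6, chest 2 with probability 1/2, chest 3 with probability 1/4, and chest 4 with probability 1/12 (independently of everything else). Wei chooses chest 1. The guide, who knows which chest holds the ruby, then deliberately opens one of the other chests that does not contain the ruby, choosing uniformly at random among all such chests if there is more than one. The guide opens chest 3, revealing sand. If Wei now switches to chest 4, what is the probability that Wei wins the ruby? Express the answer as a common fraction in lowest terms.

Condition on the true location of the ruby.
If it is in chest 1 (prior 1/6): the guide has 3 equally likely choices, so probability 1/3; weight (1/6)·(1/3) = 1/18.
If it is in chest 2 (prior 1/2): the guide has 2 equally likely choices, so probability 1/2; weight (1/2)·(1/2) = 1/4.
If it is in chest 3 (prior 1/4): the guide opened chest 3, so this case is ruled out; weight (1/4)·0 = 0.
If it is in chest 4 (prior 1/12): the guide has 2 equally likely choices, so probability 1/2; weight (1/12)·(1/2) = 1/24.
The weights sum to 25/72.
So P(the ruby in chest 4 | the guide opened chest 3) = (1/24) / (25/72) = 3/25.

3/25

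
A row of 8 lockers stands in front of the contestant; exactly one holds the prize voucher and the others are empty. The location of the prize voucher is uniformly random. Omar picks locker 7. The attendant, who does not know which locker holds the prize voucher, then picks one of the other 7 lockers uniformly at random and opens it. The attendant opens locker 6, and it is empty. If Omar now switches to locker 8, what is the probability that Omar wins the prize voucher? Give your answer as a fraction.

Because the attendant chose which locker to open without knowing where the prize voucher is, the choice is independent of the prize location. Learning that locker 6 does not hold the prize voucher simply rules out that one location and leaves the remaining 7 lockers still equally likely by symmetry.
So P(the prize voucher in locker 8) = 1/7.

1/7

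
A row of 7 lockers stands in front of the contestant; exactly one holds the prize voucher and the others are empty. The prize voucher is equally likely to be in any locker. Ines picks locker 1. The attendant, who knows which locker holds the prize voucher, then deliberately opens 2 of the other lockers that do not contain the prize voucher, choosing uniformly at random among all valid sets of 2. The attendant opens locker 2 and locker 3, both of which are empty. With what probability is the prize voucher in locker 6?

Condition on the true location of the prize voucher.
If it is in locker 1 (prior 1/7): the attendant has 15 equally likely choices, so probability 1/15; weight (1/7)·(1/15) = 1/105.
If it is in either of lockers 2 and 3 (prior 1/7 each): that locker was opened and seen not to hold the prize — ruled out; weight (1/7)·0 = 0 each.
If it is in any of lockers 4, 5, 6, and 7 (prior 1/7 each): the attendant has 10 equally likely choices, so probability 1/10; weight (1/7)·(1/10) = 1/70 each.
The weights sum to 1/15.
So P(the prize voucher in locker 6 | the attendant opened locker 2 and locker 3) = (1/70) / (1/15) = 3/14.

3/14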